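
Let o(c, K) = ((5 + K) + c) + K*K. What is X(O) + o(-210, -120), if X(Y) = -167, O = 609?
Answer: 13908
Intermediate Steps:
o(c, K) = 5 + K + c + K² (o(c, K) = (5 + K + c) + K² = 5 + K + c + K²)
X(O) + o(-210, -120) = -167 + (5 - 120 - 210 + (-120)²) = -167 + (5 - 120 - 210 + 14400) = -167 + 14075 = 13908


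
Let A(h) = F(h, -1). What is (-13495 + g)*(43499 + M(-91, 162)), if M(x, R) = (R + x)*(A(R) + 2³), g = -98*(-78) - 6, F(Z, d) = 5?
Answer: -260179654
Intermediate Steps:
A(h) = 5
g = 7638 (g = 7644 - 6 = 7638)
M(x, R) = 13*R + 13*x (M(x, R) = (R + x)*(5 + 2³) = (R + x)*(5 + 8) = (R + x)*13 = 13*R + 13*x)
(-13495 + g)*(43499 + M(-91, 162)) = (-13495 + 7638)*(43499 + (13*162 + 13*(-91))) = -5857*(43499 + (2106 - 1183)) = -5857*(43499 + 923) = -5857*44422 = -260179654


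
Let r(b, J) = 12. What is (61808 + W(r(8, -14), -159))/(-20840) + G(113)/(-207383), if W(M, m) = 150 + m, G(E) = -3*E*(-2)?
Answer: -12830191537/4321861720 ≈ -2.9687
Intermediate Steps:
G(E) = 6*E
(61808 + W(r(8, -14), -159))/(-20840) + G(113)/(-207383) = (61808 + (150 - 159))/(-20840) + (6*113)/(-207383) = (61808 - 9)*(-1/20840) + 678*(-1/207383) = 61799*(-1/20840) - 678/207383 = -61799/20840 - 678/207383 = -12830191537/4321861720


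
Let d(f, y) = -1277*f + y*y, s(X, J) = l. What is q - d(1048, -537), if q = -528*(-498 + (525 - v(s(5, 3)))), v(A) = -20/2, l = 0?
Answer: 1030391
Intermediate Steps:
s(X, J) = 0
d(f, y) = y² - 1277*f (d(f, y) = -1277*f + y² = y² - 1277*f)
v(A) = -10 (v(A) = -20*½ = -10)
q = -19536 (q = -528*(-498 + (525 - 1*(-10))) = -528*(-498 + (525 + 10)) = -528*(-498 + 535) = -528*37 = -19536)
q - d(1048, -537) = -19536 - ((-537)² - 1277*1048) = -19536 - (288369 - 1338296) = -19536 - 1*(-1049927) = -19536 + 1049927 = 1030391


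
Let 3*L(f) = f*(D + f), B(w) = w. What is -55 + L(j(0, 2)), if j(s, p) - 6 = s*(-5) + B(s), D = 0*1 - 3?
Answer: -49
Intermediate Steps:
D = -3 (D = 0 - 3 = -3)
j(s, p) = 6 - 4*s (j(s, p) = 6 + (s*(-5) + s) = 6 + (-5*s + s) = 6 - 4*s)
L(f) = f*(-3 + f)/3 (L(f) = (f*(-3 + f))/3 = f*(-3 + f)/3)
-55 + L(j(0, 2)) = -55 + (6 - 4*0)*(-3 + (6 - 4*0))/3 = -55 + (6 + 0)*(-3 + (6 + 0))/3 = -55 + (⅓)*6*(-3 + 6) = -55 + (⅓)*6*3 = -55 + 6 = -49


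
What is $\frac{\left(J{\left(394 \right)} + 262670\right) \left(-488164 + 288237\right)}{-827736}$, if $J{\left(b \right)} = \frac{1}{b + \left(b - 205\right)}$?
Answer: $\frac{112147044789}{1767656} \approx 63444.0$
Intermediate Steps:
$J{\left(b \right)} = \frac{1}{-205 + 2 b}$ ($J{\left(b \right)} = \frac{1}{b + \left(-205 + b\right)} = \frac{1}{-205 + 2 b}$)
$\frac{\left(J{\left(394 \right)} + 262670\right) \left(-488164 + 288237\right)}{-827736} = \frac{\left(\frac{1}{-205 + 2 \cdot 394} + 262670\right) \left(-488164 + 288237\right)}{-827736} = \left(\frac{1}{-205 + 788} + 262670\right) \left(-199927\right) \left(- \frac{1}{827736}\right) = \left(\frac{1}{583} + 262670\right) \left(-199927\right) \left(- \frac{1}{827736}\right) = \frac{153136611}{583} \left(-199927\right) \left(- \frac{1}{827736}\right) = \left(- \frac{30616143227397}{583}\right) \left(- \frac{1}{827736}\right) = \frac{112147044789}{1767656}$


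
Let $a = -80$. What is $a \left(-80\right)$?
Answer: $6400$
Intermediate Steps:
$a \left(-80\right) = \left(-80\right) \left(-80\right) = 6400$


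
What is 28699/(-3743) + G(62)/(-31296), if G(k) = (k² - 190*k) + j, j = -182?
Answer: -144629705/19523488 ≈ -7.4080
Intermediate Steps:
G(k) = -182 + k² - 190*k (G(k) = (k² - 190*k) - 182 = -182 + k² - 190*k)
28699/(-3743) + G(62)/(-31296) = 28699/(-3743) + (-182 + 62² - 190*62)/(-31296) = 28699*(-1/3743) + (-182 + 3844 - 11780)*(-1/31296) = -28699/3743 - 8118*(-1/31296) = -28699/3743 + 1353/5216 = -144629705/19523488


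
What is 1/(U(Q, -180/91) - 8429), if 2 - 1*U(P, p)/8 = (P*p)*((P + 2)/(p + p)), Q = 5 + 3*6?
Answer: -1/10713 ≈ -9.3344e-5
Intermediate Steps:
Q = 23 (Q = 5 + 18 = 23)
U(P, p) = 16 - 4*P*(2 + P) (U(P, p) = 16 - 8*P*p*(P + 2)/(p + p) = 16 - 8*P*p*(2 + P)/((2*p)) = 16 - 8*P*p*(2 + P)*(1/(2*p)) = 16 - 8*P*p*(2 + P)/(2*p) = 16 - 4*P*(2 + P))
1/(U(Q, -180/91) - 8429) = 1/((16 - 8*23 - 4*23**2) - 8429) = 1/((16 - 184 - 4*529) - 8429) = 1/((16 - 184 - 2116) - 8429) = 1/(-2284 - 8429) = 1/(-10713) = -1/10713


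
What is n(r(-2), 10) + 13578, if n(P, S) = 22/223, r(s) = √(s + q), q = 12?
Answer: 3027916/223 ≈ 13578.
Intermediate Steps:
r(s) = √(12 + s) (r(s) = √(s + 12) = √(12 + s))
n(P, S) = 22/223 (n(P, S) = 22*(1/223) = 22/223)
n(r(-2), 10) + 13578 = 22/223 + 13578 = 3027916/223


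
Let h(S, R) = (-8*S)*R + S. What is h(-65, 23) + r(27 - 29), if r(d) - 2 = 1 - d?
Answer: 11900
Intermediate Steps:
h(S, R) = S - 8*R*S (h(S, R) = -8*R*S + S = S - 8*R*S)
r(d) = 3 - d (r(d) = 2 + (1 - d) = 3 - d)
h(-65, 23) + r(27 - 29) = -65*(1 - 8*23) + (3 - (27 - 29)) = -65*(1 - 184) + (3 - 1*(-2)) = -65*(-183) + (3 + 2) = 11895 + 5 = 11900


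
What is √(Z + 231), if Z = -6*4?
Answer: 3*√23 ≈ 14.387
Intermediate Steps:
Z = -24
√(Z + 231) = √(-24 + 231) = √207 = 3*√23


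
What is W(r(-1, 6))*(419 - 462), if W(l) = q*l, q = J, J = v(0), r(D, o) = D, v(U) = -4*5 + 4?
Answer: -688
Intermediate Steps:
v(U) = -16 (v(U) = -20 + 4 = -16)
J = -16
q = -16
W(l) = -16*l
W(r(-1, 6))*(419 - 462) = (-16*(-1))*(419 - 462) = 16*(-43) = -688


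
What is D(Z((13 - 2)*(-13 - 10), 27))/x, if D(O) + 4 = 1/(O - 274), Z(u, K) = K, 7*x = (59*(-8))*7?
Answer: 989/116584 ≈ 0.0084832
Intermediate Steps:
x = -472 (x = ((59*(-8))*7)/7 = (-472*7)/7 = (⅐)*(-3304) = -472)
D(O) = -4 + 1/(-274 + O) (D(O) = -4 + 1/(O - 274) = -4 + 1/(-274 + O))
D(Z((13 - 2)*(-13 - 10), 27))/x = ((1097 - 4*27)/(-274 + 27))/(-472) = ((1097 - 108)/(-247))*(-1/472) = -1/247*989*(-1/472) = -989/247*(-1/472) = 989/116584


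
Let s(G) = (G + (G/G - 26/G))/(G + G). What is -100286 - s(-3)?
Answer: -902564/9 ≈ -1.0028e+5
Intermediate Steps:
s(G) = (1 + G - 26/G)/(2*G) (s(G) = (G + (1 - 26/G))/((2*G)) = (1 + G - 26/G)*(1/(2*G)) = (1 + G - 26/G)/(2*G))
-100286 - s(-3) = -100286 - (-26 - 3 + (-3)²)/(2*(-3)²) = -100286 - (-26 - 3 + 9)/(2*9) = -100286 - (-20)/(2*9) = -100286 - 1*(-10/9) = -100286 + 10/9 = -902564/9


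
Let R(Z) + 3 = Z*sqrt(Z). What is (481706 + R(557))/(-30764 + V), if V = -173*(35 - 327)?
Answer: 481703/19752 + 557*sqrt(557)/19752 ≈ 25.053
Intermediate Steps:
R(Z) = -3 + Z**(3/2) (R(Z) = -3 + Z*sqrt(Z) = -3 + Z**(3/2))
V = 50516 (V = -173*(-292) = 50516)
(481706 + R(557))/(-30764 + V) = (481706 + (-3 + 557**(3/2)))/(-30764 + 50516) = (481706 + (-3 + 557*sqrt(557)))/19752 = (481703 + 557*sqrt(557))*(1/19752) = 481703/19752 + 557*sqrt(557)/19752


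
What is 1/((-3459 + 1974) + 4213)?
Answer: 1/2728 ≈ 0.00036657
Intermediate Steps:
1/((-3459 + 1974) + 4213) = 1/(-1485 + 4213) = 1/2728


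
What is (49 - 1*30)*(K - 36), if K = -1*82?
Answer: -2242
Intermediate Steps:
K = -82
(49 - 1*30)*(K - 36) = (49 - 1*30)*(-82 - 36) = (49 - 30)*(-118) = 19*(-118) = -2242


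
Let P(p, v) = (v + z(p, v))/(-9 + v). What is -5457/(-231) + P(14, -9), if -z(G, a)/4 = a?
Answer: 3407/154 ≈ 22.123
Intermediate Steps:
z(G, a) = -4*a
P(p, v) = -3*v/(-9 + v) (P(p, v) = (v - 4*v)/(-9 + v) = (-3*v)/(-9 + v) = -3*v/(-9 + v))
-5457/(-231) + P(14, -9) = -5457/(-231) - 3*(-9)/(-9 - 9) = -5457*(-1)/231 - 3*(-9)/(-18) = -107*(-17/77) - 3*(-9)*(-1/18) = 1819/77 - 3/2 = 3407/154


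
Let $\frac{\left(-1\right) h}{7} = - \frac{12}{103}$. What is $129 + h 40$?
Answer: $\frac{16647}{103} \approx 161.62$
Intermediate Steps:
$h = \frac{84}{103}$ ($h = - 7 \left(- \frac{12}{103}\right) = - 7 \left(\left(-12\right) \frac{1}{103}\right) = \left(-7\right) \left(- \frac{12}{103}\right) = \frac{84}{103} \approx 0.81553$)
$129 + h 40 = 129 + \frac{84}{103} \cdot 40 = 129 + \frac{3360}{103} = \frac{16647}{103}$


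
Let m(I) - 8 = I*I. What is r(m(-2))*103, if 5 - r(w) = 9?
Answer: -412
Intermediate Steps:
m(I) = 8 + I² (m(I) = 8 + I*I = 8 + I²)
r(w) = -4 (r(w) = 5 - 1*9 = 5 - 9 = -4)
r(m(-2))*103 = -4*103 = -412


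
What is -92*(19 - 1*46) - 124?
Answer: 2360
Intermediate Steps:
-92*(19 - 1*46) - 124 = -92*(19 - 46) - 124 = -92*(-27) - 124 = 2484 - 124 = 2360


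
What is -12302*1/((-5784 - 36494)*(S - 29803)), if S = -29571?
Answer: -6151/1255106986 ≈ -4.9008e-6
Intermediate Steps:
-12302*1/((-5784 - 36494)*(S - 29803)) = -12302*1/((-29571 - 29803)*(-5784 - 36494)) = -12302/((-42278*(-59374))) = -12302/2510213972 = -12302*1/2510213972 = -6151/1255106986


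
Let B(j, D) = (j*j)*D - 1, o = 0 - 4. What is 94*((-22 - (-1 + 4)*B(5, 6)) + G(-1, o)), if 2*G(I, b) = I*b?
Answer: -43898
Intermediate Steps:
o = -4
B(j, D) = -1 + D*j² (B(j, D) = j²*D - 1 = D*j² - 1 = -1 + D*j²)
G(I, b) = I*b/2 (G(I, b) = (I*b)/2 = I*b/2)
94*((-22 - (-1 + 4)*B(5, 6)) + G(-1, o)) = 94*((-22 - (-1 + 4)*(-1 + 6*5²)) + (½)*(-1)*(-4)) = 94*((-22 - 3*(-1 + 6*25)) + 2) = 94*((-22 - 3*(-1 + 150)) + 2) = 94*((-22 - 3*149) + 2) = 94*((-22 - 1*447) + 2) = 94*((-22 - 447) + 2) = 94*(-469 + 2) = 94*(-467) = -43898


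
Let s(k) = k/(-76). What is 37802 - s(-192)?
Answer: 718190/19 ≈ 37800.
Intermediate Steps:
s(k) = -k/76 (s(k) = k*(-1/76) = -k/76)
37802 - s(-192) = 37802 - (-1)*(-192)/76 = 37802 - 1*48/19 = 37802 - 48/19 = 718190/19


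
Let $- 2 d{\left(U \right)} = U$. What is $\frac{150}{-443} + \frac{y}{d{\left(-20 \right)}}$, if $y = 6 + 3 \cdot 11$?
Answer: $\frac{15777}{4430} \approx 3.5614$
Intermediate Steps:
$d{\left(U \right)} = - \frac{U}{2}$
$y = 39$ ($y = 6 + 33 = 39$)
$\frac{150}{-443} + \frac{y}{d{\left(-20 \right)}} = \frac{150}{-443} + \frac{39}{\left(- \frac{1}{2}\right) \left(-20\right)} = 150 \left(- \frac{1}{443}\right) + \frac{39}{10} = - \frac{150}{443} + 39 \cdot \frac{1}{10} = - \frac{150}{443} + \frac{39}{10} = \frac{15777}{4430}$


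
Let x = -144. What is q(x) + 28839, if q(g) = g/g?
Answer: 28840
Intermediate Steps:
q(g) = 1
q(x) + 28839 = 1 + 28839 = 28840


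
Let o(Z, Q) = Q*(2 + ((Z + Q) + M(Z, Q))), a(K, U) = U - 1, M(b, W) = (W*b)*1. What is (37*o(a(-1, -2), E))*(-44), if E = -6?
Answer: 107448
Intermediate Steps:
M(b, W) = W*b
a(K, U) = -1 + U
o(Z, Q) = Q*(2 + Q + Z + Q*Z) (o(Z, Q) = Q*(2 + ((Z + Q) + Q*Z)) = Q*(2 + ((Q + Z) + Q*Z)) = Q*(2 + (Q + Z + Q*Z)) = Q*(2 + Q + Z + Q*Z))
(37*o(a(-1, -2), E))*(-44) = (37*(-6*(2 - 6 + (-1 - 2) - 6*(-1 - 2))))*(-44) = (37*(-6*(2 - 6 - 3 - 6*(-3))))*(-44) = (37*(-6*(2 - 6 - 3 + 18)))*(-44) = (37*(-6*11))*(-44) = (37*(-66))*(-44) = -2442*(-44) = 107448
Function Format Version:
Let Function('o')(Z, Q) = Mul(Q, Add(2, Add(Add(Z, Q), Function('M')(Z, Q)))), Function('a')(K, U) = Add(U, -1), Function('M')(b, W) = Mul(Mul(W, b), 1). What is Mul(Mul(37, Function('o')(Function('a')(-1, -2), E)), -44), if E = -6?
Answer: 107448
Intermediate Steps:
Function('M')(b, W) = Mul(W, b)
Function('a')(K, U) = Add(-1, U)
Function('o')(Z, Q) = Mul(Q, Add(2, Q, Z, Mul(Q, Z))) (Function('o')(Z, Q) = Mul(Q, Add(2, Add(Add(Z, Q), Mul(Q, Z)))) = Mul(Q, Add(2, Add(Add(Q, Z), Mul(Q, Z)))) = Mul(Q, Add(2, Add(Q, Z, Mul(Q, Z)))) = Mul(Q, Add(2, Q, Z, Mul(Q, Z))))
Mul(Mul(37, Function('o')(Function('a')(-1, -2), E)), -44) = Mul(Mul(37, Mul(-6, Add(2, -6, Add(-1, -2), Mul(-6, Add(-1, -2))))), -44) = Mul(Mul(37, Mul(-6, Add(2, -6, -3, Mul(-6, -3)))), -44) = Mul(Mul(37, Mul(-6, Add(2, -6, -3, 18))), -44) = Mul(Mul(37, Mul(-6, 11)), -44) = Mul(Mul(37, -66), -44) = Mul(-2442, -44) = 107448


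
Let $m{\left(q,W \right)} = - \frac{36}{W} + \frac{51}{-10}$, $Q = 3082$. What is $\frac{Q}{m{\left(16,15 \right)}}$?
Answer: $- \frac{6164}{15} \approx -410.93$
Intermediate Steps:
$m{\left(q,W \right)} = - \frac{51}{10} - \frac{36}{W}$ ($m{\left(q,W \right)} = - \frac{36}{W} + 51 \left(- \frac{1}{10}\right) = - \frac{36}{W} - \frac{51}{10} = - \frac{51}{10} - \frac{36}{W}$)
$\frac{Q}{m{\left(16,15 \right)}} = \frac{3082}{- \frac{51}{10} - \frac{36}{15}} = \frac{3082}{- \frac{51}{10} - \frac{12}{5}} = \frac{3082}{- \frac{15}{2}} = 3082 \left(- \frac{2}{15}\right) = - \frac{6164}{15}$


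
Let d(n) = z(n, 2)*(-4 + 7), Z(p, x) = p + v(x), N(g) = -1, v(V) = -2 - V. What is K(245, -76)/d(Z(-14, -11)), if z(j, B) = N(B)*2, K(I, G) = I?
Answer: -245/6 ≈ -40.833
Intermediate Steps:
Z(p, x) = -2 + p - x (Z(p, x) = p + (-2 - x) = -2 + p - x)
z(j, B) = -2 (z(j, B) = -1*2 = -2)
d(n) = -6 (d(n) = -2*(-4 + 7) = -2*3 = -6)
K(245, -76)/d(Z(-14, -11)) = 245/(-6) = 245*(-1/6) = -245/6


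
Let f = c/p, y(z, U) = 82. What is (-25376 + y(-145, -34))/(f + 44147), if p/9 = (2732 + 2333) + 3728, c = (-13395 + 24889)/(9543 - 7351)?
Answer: -2193853640688/3829052614091 ≈ -0.57295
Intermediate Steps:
c = 5747/1096 (c = 11494/2192 = 11494*(1/2192) = 5747/1096 ≈ 5.2436)
p = 79137 (p = 9*((2732 + 2333) + 3728) = 9*(5065 + 3728) = 9*8793 = 79137)
f = 5747/86734152 (f = (5747/1096)/79137 = (5747/1096)*(1/79137) = 5747/86734152 ≈ 6.6260e-5)
(-25376 + y(-145, -34))/(f + 44147) = (-25376 + 82)/(5747/86734152 + 44147) = -25294/3829052614091/86734152 = -25294*86734152/3829052614091 = -2193853640688/3829052614091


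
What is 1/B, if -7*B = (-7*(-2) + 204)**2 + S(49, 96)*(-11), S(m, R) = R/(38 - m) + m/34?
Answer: -238/1618541 ≈ -0.00014705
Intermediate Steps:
S(m, R) = m/34 + R/(38 - m) (S(m, R) = R/(38 - m) + m*(1/34) = R/(38 - m) + m/34 = m/34 + R/(38 - m))
B = -1618541/238 (B = -((-7*(-2) + 204)**2 + ((49**2 - 38*49 - 34*96)/(34*(-38 + 49)))*(-11))/7 = -((14 + 204)**2 + ((1/34)*(2401 - 1862 - 3264)/11)*(-11))/7 = -(218**2 + ((1/34)*(1/11)*(-2725))*(-11))/7 = -(47524 - 2725/374*(-11))/7 = -(47524 + 2725/34)/7 = -1/7*1618541/34 = -1618541/238 ≈ -6800.6)
1/B = 1/(-1618541/238) = -238/1618541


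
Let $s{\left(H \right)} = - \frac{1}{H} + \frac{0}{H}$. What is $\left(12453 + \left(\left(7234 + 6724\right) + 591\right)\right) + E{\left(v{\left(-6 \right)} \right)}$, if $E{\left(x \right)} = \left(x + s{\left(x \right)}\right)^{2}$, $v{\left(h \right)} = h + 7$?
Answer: $27002$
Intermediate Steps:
$s{\left(H \right)} = - \frac{1}{H}$ ($s{\left(H \right)} = - \frac{1}{H} + 0 = - \frac{1}{H}$)
$v{\left(h \right)} = 7 + h$
$E{\left(x \right)} = \left(x - \frac{1}{x}\right)^{2}$
$\left(12453 + \left(\left(7234 + 6724\right) + 591\right)\right) + E{\left(v{\left(-6 \right)} \right)} = \left(12453 + \left(\left(7234 + 6724\right) + 591\right)\right) + \frac{\left(-1 + \left(7 - 6\right)^{2}\right)^{2}}{\left(7 - 6\right)^{2}} = \left(12453 + \left(13958 + 591\right)\right) + 1^{-2} \left(-1 + 1^{2}\right)^{2} = \left(12453 + 14549\right) + 1 \left(-1 + 1\right)^{2} = 27002 + 1 \cdot 0^{2} = 27002 + 1 \cdot 0 = 27002 + 0 = 27002$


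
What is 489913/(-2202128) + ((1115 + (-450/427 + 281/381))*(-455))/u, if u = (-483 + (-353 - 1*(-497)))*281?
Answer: 24872727628293893/4875322931683632 ≈ 5.1018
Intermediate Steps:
u = -95259 (u = (-483 + (-353 + 497))*281 = (-483 + 144)*281 = -339*281 = -95259)
489913/(-2202128) + ((1115 + (-450/427 + 281/381))*(-455))/u = 489913/(-2202128) + ((1115 + (-450/427 + 281/381))*(-455))/(-95259) = 489913*(-1/2202128) + ((1115 + (-450*1/427 + 281*(1/381)))*(-455))*(-1/95259) = -489913/2202128 + ((1115 + (-450/427 + 281/381))*(-455))*(-1/95259) = -489913/2202128 + ((1115 - 51463/162687)*(-455))*(-1/95259) = -489913/2202128 + ((181344542/162687)*(-455))*(-1/95259) = -489913/2202128 - 11787395230/23241*(-1/95259) = -489913/2202128 + 11787395230/2213914419 = 24872727628293893/4875322931683632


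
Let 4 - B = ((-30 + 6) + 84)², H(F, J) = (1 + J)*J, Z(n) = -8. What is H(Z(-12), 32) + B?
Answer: -2540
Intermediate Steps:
H(F, J) = J*(1 + J)
B = -3596 (B = 4 - ((-30 + 6) + 84)² = 4 - (-24 + 84)² = 4 - 1*60² = 4 - 1*3600 = 4 - 3600 = -3596)
H(Z(-12), 32) + B = 32*(1 + 32) - 3596 = 32*33 - 3596 = 1056 - 3596 = -2540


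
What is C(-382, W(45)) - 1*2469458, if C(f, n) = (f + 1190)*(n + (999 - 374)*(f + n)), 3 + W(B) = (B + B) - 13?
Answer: -157949666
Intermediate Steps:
W(B) = -16 + 2*B (W(B) = -3 + ((B + B) - 13) = -3 + (2*B - 13) = -3 + (-13 + 2*B) = -16 + 2*B)
C(f, n) = (1190 + f)*(625*f + 626*n) (C(f, n) = (1190 + f)*(n + 625*(f + n)) = (1190 + f)*(n + (625*f + 625*n)) = (1190 + f)*(625*f + 626*n))
C(-382, W(45)) - 1*2469458 = (625*(-382)² + 743750*(-382) + 744940*(-16 + 2*45) + 626*(-382)*(-16 + 2*45)) - 1*2469458 = (625*145924 - 284112500 + 744940*(-16 + 90) + 626*(-382)*(-16 + 90)) - 2469458 = (91202500 - 284112500 + 744940*74 + 626*(-382)*74) - 2469458 = (91202500 - 284112500 + 55125560 - 17695768) - 2469458 = -155480208 - 2469458 = -157949666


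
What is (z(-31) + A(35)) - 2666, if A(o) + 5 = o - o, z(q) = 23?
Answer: -2648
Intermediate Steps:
A(o) = -5 (A(o) = -5 + (o - o) = -5 + 0 = -5)
(z(-31) + A(35)) - 2666 = (23 - 5) - 2666 = 18 - 2666 = -2648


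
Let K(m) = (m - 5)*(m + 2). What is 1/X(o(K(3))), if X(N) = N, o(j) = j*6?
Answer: -1/60 ≈ -0.016667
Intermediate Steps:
K(m) = (-5 + m)*(2 + m)
o(j) = 6*j
1/X(o(K(3))) = 1/(6*(-10 + 3² - 3*3)) = 1/(6*(-10 + 9 - 9)) = 1/(6*(-10)) = 1/(-60) = -1/60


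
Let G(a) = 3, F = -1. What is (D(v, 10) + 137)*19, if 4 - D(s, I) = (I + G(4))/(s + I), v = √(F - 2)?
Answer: 273467/103 + 247*I*√3/103 ≈ 2655.0 + 4.1536*I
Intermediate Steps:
v = I*√3 (v = √(-1 - 2) = √(-3) = I*√3 ≈ 1.732*I)
D(s, I) = 4 - (3 + I)/(I + s) (D(s, I) = 4 - (I + 3)/(s + I) = 4 - (3 + I)/(I + s))
(D(v, 10) + 137)*19 = ((-3 + 3*10 + 4*(I*√3))/(10 + I*√3) + 137)*19 = ((-3 + 30 + 4*I*√3)/(10 + I*√3) + 137)*19 = ((27 + 4*I*√3)/(10 + I*√3) + 137)*19 = (137 + (27 + 4*I*√3)/(10 + I*√3))*19 = 2603 + 19*(27 + 4*I*√3)/(10 + I*√3)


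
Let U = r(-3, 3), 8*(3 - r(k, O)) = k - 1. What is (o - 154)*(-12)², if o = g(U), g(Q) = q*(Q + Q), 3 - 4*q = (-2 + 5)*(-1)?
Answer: -20664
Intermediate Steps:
r(k, O) = 25/8 - k/8 (r(k, O) = 3 - (k - 1)/8 = 3 - (-1 + k)/8 = 3 + (⅛ - k/8) = 25/8 - k/8)
U = 7/2 (U = 25/8 - ⅛*(-3) = 25/8 + 3/8 = 7/2 ≈ 3.5000)
q = 3/2 (q = ¾ - (-2 + 5)*(-1)/4 = ¾ - 3*(-1)/4 = ¾ - ¼*(-3) = ¾ + ¾ = 3/2 ≈ 1.5000)
g(Q) = 3*Q (g(Q) = 3*(Q + Q)/2 = 3*(2*Q)/2 = 3*Q)
o = 21/2 (o = 3*(7/2) = 21/2 ≈ 10.500)
(o - 154)*(-12)² = (21/2 - 154)*(-12)² = -287/2*144 = -20664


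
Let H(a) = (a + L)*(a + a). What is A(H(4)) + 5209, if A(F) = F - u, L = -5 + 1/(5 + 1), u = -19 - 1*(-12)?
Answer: 15628/3 ≈ 5209.3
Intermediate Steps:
u = -7 (u = -19 + 12 = -7)
L = -29/6 (L = -5 + 1/6 = -5 + ⅙ = -29/6 ≈ -4.8333)
H(a) = 2*a*(-29/6 + a) (H(a) = (a - 29/6)*(a + a) = (-29/6 + a)*(2*a) = 2*a*(-29/6 + a))
A(F) = 7 + F (A(F) = F - 1*(-7) = F + 7 = 7 + F)
A(H(4)) + 5209 = (7 + (⅓)*4*(-29 + 6*4)) + 5209 = (7 + (⅓)*4*(-29 + 24)) + 5209 = (7 + (⅓)*4*(-5)) + 5209 = (7 - 20/3) + 5209 = ⅓ + 5209 = 15628/3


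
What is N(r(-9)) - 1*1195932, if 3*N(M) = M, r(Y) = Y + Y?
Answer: -1195938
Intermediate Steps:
r(Y) = 2*Y
N(M) = M/3
N(r(-9)) - 1*1195932 = (2*(-9))/3 - 1*1195932 = (1/3)*(-18) - 1195932 = -6 - 1195932 = -1195938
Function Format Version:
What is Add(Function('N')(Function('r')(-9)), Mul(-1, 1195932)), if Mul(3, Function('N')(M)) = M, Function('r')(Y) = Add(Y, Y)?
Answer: -1195938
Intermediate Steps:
Function('r')(Y) = Mul(2, Y)
Function('N')(M) = Mul(Rational(1, 3), M)
Add(Function('N')(Function('r')(-9)), Mul(-1, 1195932)) = Add(Mul(Rational(1, 3), Mul(2, -9)), Mul(-1, 1195932)) = Add(Mul(Rational(1, 3), -18), -1195932) = Add(-6, -1195932) = -1195938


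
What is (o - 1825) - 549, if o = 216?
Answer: -2158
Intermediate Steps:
(o - 1825) - 549 = (216 - 1825) - 549 = -1609 - 549 = -2158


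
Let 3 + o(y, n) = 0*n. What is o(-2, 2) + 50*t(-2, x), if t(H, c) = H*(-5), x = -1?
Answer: 497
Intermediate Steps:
t(H, c) = -5*H
o(y, n) = -3 (o(y, n) = -3 + 0*n = -3 + 0 = -3)
o(-2, 2) + 50*t(-2, x) = -3 + 50*(-5*(-2)) = -3 + 50*10 = -3 + 500 = 497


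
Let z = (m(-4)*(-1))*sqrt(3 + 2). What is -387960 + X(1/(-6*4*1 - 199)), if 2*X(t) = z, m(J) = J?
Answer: -387960 + 2*sqrt(5) ≈ -3.8796e+5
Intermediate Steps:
z = 4*sqrt(5) (z = (-4*(-1))*sqrt(3 + 2) = 4*sqrt(5) ≈ 8.9443)
X(t) = 2*sqrt(5) (X(t) = (4*sqrt(5))/2 = 2*sqrt(5))
-387960 + X(1/(-6*4*1 - 199)) = -387960 + 2*sqrt(5)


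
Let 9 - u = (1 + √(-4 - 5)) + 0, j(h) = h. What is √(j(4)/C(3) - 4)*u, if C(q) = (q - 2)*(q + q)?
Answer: √30*(3 + 8*I)/3 ≈ 5.4772 + 14.606*I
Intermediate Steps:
C(q) = 2*q*(-2 + q) (C(q) = (-2 + q)*(2*q) = 2*q*(-2 + q))
u = 8 - 3*I (u = 9 - ((1 + √(-4 - 5)) + 0) = 9 - ((1 + √(-9)) + 0) = 9 - ((1 + 3*I) + 0) = 9 - (1 + 3*I) = 9 + (-1 - 3*I) = 8 - 3*I ≈ 8.0 - 3.0*I)
√(j(4)/C(3) - 4)*u = √(4/((2*3*(-2 + 3))) - 4)*(8 - 3*I) = √(4/((2*3*1)) - 4)*(8 - 3*I) = √(4/6 - 4)*(8 - 3*I) = √(4*(⅙) - 4)*(8 - 3*I) = √(⅔ - 4)*(8 - 3*I) = √(-10/3)*(8 - 3*I) = (I*√30/3)*(8 - 3*I) = I*√30*(8 - 3*I)/3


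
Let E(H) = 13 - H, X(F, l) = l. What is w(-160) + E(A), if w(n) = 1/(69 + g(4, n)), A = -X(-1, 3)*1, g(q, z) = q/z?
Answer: 44184/2759 ≈ 16.014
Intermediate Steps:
A = -3 (A = -1*3*1 = -3*1 = -3)
w(n) = 1/(69 + 4/n)
w(-160) + E(A) = -160/(4 + 69*(-160)) + (13 - 1*(-3)) = -160/(4 - 11040) + (13 + 3) = -160/(-11036) + 16 = -160*(-1/11036) + 16 = 40/2759 + 16 = 44184/2759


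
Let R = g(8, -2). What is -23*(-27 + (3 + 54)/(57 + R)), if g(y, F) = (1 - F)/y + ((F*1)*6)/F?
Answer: 101453/169 ≈ 600.31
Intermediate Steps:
g(y, F) = 6 + (1 - F)/y (g(y, F) = (1 - F)/y + (F*6)/F = (1 - F)/y + (6*F)/F = (1 - F)/y + 6 = 6 + (1 - F)/y)
R = 51/8 (R = (1 - 1*(-2) + 6*8)/8 = (1 + 2 + 48)/8 = (1/8)*51 = 51/8 ≈ 6.3750)
-23*(-27 + (3 + 54)/(57 + R)) = -23*(-27 + (3 + 54)/(57 + 51/8)) = -23*(-27 + 57/(507/8)) = -23*(-27 + 57*(8/507)) = -23*(-27 + 152/169) = -23*(-4411/169) = 101453/169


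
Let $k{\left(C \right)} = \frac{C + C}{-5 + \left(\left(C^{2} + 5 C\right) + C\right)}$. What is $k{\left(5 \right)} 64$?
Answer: $\frac{64}{5} \approx 12.8$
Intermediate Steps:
$k{\left(C \right)} = \frac{2 C}{-5 + C^{2} + 6 C}$ ($k{\left(C \right)} = \frac{2 C}{-5 + \left(C^{2} + 6 C\right)} = \frac{2 C}{-5 + C^{2} + 6 C}$)
$k{\left(5 \right)} 64 = 2 \cdot 5 \frac{1}{-5 + 5^{2} + 6 \cdot 5} \cdot 64 = 2 \cdot 5 \frac{1}{-5 + 25 + 30} \cdot 64 = 2 \cdot 5 \cdot \frac{1}{50} \cdot 64 = \frac{1}{5} \cdot 64 = \frac{64}{5}$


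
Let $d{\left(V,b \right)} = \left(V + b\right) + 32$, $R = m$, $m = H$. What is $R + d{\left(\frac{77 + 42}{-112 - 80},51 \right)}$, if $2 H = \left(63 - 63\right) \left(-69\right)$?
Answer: $\frac{15817}{192} \approx 82.38$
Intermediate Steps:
$H = 0$ ($H = \frac{\left(63 - 63\right) \left(-69\right)}{2} = \frac{0 \left(-69\right)}{2} = \frac{1}{2} \cdot 0 = 0$)
$m = 0$
$R = 0$
$d{\left(V,b \right)} = 32 + V + b$
$R + d{\left(\frac{77 + 42}{-112 - 80},51 \right)} = 0 + \left(32 + \frac{77 + 42}{-112 - 80} + 51\right) = 0 + \left(32 + \frac{119}{-192} + 51\right) = 0 + \left(32 + 119 \left(- \frac{1}{192}\right) + 51\right) = 0 + \left(32 - \frac{119}{192} + 51\right) = 0 + \frac{15817}{192} = \frac{15817}{192}$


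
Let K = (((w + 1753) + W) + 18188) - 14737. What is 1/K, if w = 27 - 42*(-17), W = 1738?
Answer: 1/7683 ≈ 0.00013016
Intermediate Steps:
w = 741 (w = 27 + 714 = 741)
K = 7683 (K = (((741 + 1753) + 1738) + 18188) - 14737 = ((2494 + 1738) + 18188) - 14737 = (4232 + 18188) - 14737 = 22420 - 14737 = 7683)
1/K = 1/7683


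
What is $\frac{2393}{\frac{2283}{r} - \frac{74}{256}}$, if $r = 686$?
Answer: $\frac{105062272}{133421} \approx 787.45$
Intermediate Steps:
$\frac{2393}{\frac{2283}{r} - \frac{74}{256}} = \frac{2393}{\frac{2283}{686} - \frac{74}{256}} = \frac{2393}{2283 \cdot \frac{1}{686} - \frac{37}{128}} = \frac{2393}{\frac{2283}{686} - \frac{37}{128}} = \frac{2393}{\frac{133421}{43904}} = 2393 \cdot \frac{43904}{133421} = \frac{105062272}{133421}$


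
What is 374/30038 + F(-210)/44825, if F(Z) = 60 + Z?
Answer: 245177/26929067 ≈ 0.0091045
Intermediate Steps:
374/30038 + F(-210)/44825 = 374/30038 + (60 - 210)/44825 = 374*(1/30038) - 150*1/44825 = 187/15019 - 6/1793 = 245177/26929067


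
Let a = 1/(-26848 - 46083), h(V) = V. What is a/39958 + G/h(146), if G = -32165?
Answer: -23433624981079/106367456777 ≈ -220.31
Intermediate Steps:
a = -1/72931 (a = 1/(-72931) = -1/72931 ≈ -1.3712e-5)
a/39958 + G/h(146) = -1/72931/39958 - 32165/146 = -1/72931*1/39958 - 32165*1/146 = -1/2914176898 - 32165/146 = -23433624981079/106367456777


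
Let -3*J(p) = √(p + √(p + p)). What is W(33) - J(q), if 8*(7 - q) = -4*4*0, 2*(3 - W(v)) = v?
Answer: -27/2 + √(7 + √14)/3 ≈ -12.408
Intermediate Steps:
W(v) = 3 - v/2
q = 7 (q = 7 - (-4*4)*0/8 = 7 - (-2)*0 = 7 - ⅛*0 = 7 + 0 = 7)
J(p) = -√(p + √2*√p)/3 (J(p) = -√(p + √(p + p))/3 = -√(p + √(2*p))/3 = -√(p + √2*√p)/3)
W(33) - J(q) = (3 - ½*33) - (-1)*√(7 + √2*√7)/3 = (3 - 33/2) - (-1)*√(7 + √14)/3 = -27/2 + √(7 + √14)/3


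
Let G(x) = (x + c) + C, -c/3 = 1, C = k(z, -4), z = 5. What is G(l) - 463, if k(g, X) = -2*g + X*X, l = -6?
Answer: -466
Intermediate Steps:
k(g, X) = X² - 2*g (k(g, X) = -2*g + X² = X² - 2*g)
C = 6 (C = (-4)² - 2*5 = 16 - 10 = 6)
c = -3 (c = -3*1 = -3)
G(x) = 3 + x (G(x) = (x - 3) + 6 = (-3 + x) + 6 = 3 + x)
G(l) - 463 = (3 - 6) - 463 = -3 - 463 = -466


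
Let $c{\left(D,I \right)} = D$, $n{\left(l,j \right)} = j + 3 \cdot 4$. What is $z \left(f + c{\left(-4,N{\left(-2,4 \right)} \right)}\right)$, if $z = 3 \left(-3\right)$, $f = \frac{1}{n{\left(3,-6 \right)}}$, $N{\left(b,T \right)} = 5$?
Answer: $\frac{69}{2} \approx 34.5$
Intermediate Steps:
$n{\left(l,j \right)} = 12 + j$ ($n{\left(l,j \right)} = j + 12 = 12 + j$)
$f = \frac{1}{6}$ ($f = \frac{1}{12 - 6} = \frac{1}{6} \approx 0.16667$)
$z = -9$
$z \left(f + c{\left(-4,N{\left(-2,4 \right)} \right)}\right) = - 9 \left(\frac{1}{6} - 4\right) = \left(-9\right) \left(- \frac{23}{6}\right) = \frac{69}{2}$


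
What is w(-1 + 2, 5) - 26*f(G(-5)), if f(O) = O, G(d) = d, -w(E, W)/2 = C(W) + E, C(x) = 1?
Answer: 126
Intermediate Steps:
w(E, W) = -2 - 2*E (w(E, W) = -2*(1 + E) = -2 - 2*E)
w(-1 + 2, 5) - 26*f(G(-5)) = (-2 - 2*(-1 + 2)) - 26*(-5) = (-2 - 2*1) + 130 = (-2 - 2) + 130 = -4 + 130 = 126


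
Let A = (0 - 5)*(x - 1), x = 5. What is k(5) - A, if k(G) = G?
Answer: 25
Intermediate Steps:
A = -20 (A = (0 - 5)*(5 - 1) = -5*4 = -20)
k(5) - A = 5 - 1*(-20) = 5 + 20 = 25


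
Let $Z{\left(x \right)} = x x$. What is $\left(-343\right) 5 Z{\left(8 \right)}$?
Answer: $-109760$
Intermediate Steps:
$Z{\left(x \right)} = x^{2}$
$\left(-343\right) 5 Z{\left(8 \right)} = \left(-343\right) 5 \cdot 8^{2} = \left(-1715\right) 64 = -109760$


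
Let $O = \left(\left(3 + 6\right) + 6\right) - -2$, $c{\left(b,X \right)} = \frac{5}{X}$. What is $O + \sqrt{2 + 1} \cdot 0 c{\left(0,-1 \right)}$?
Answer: $17$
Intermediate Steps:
$O = 17$ ($O = \left(9 + 6\right) + 2 = 15 + 2 = 17$)
$O + \sqrt{2 + 1} \cdot 0 c{\left(0,-1 \right)} = 17 + \sqrt{2 + 1} \cdot 0 \frac{5}{-1} = 17 + \sqrt{3} \cdot 0 \cdot 5 \left(-1\right) = 17 + \sqrt{3} \cdot 0 \left(-5\right) = 17 + \sqrt{3} \cdot 0 = 17 + 0 = 17$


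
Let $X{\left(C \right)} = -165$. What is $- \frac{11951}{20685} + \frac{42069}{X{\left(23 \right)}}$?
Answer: $- \frac{58144612}{227535} \approx -255.54$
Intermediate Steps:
$- \frac{11951}{20685} + \frac{42069}{X{\left(23 \right)}} = - \frac{11951}{20685} + \frac{42069}{-165} = \left(-11951\right) \frac{1}{20685} + 42069 \left(- \frac{1}{165}\right) = - \frac{11951}{20685} - \frac{14023}{55} = - \frac{58144612}{227535}$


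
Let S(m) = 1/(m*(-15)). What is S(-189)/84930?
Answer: 1/240776550 ≈ 4.1532e-9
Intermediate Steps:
S(m) = -1/(15*m) (S(m) = 1/(-15*m) = -1/(15*m))
S(-189)/84930 = -1/15/(-189)/84930 = -1/15*(-1/189)*(1/84930) = (1/2835)*(1/84930) = 1/240776550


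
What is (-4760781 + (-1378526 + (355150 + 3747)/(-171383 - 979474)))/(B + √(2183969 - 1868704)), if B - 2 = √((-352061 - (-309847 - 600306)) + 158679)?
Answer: -7065464794996/(2301714 + 1150857*√315265 + 1150857*√716771) ≈ -4353.8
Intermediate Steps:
B = 2 + √716771 (B = 2 + √((-352061 - (-309847 - 600306)) + 158679) = 2 + √((-352061 - 1*(-910153)) + 158679) = 2 + √((-352061 + 910153) + 158679) = 2 + √(558092 + 158679) = 2 + √716771 ≈ 848.62)
(-4760781 + (-1378526 + (355150 + 3747)/(-171383 - 979474)))/(B + √(2183969 - 1868704)) = (-4760781 + (-1378526 + (355150 + 3747)/(-171383 - 979474)))/((2 + √716771) + √(2183969 - 1868704)) = (-4760781 + (-1378526 + 358897/(-1150857)))/((2 + √716771) + √315265) = (-4760781 + (-1378526 + 358897*(-1/1150857)))/(2 + √315265 + √716771) = (-4760781 + (-1378526 - 358897/1150857))/(2 + √315265 + √716771) = (-4760781 - 1586486655679/1150857)/(2 + √315265 + √716771) = -7065464794996/(1150857*(2 + √315265 + √716771))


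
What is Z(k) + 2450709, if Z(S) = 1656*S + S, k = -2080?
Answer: -995851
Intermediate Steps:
Z(S) = 1657*S
Z(k) + 2450709 = 1657*(-2080) + 2450709 = -3446560 + 2450709 = -995851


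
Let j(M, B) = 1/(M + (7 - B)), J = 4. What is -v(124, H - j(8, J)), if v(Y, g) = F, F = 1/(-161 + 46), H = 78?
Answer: 1/115 ≈ 0.0086956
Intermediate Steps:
j(M, B) = 1/(7 + M - B)
F = -1/115 (F = 1/(-115) = -1/115 ≈ -0.0086956)
v(Y, g) = -1/115
-v(124, H - j(8, J)) = -1*(-1/115) = 1/115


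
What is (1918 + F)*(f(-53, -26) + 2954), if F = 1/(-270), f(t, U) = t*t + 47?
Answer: 300876079/27 ≈ 1.1144e+7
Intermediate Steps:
f(t, U) = 47 + t² (f(t, U) = t² + 47 = 47 + t²)
F = -1/270 ≈ -0.0037037
(1918 + F)*(f(-53, -26) + 2954) = (1918 - 1/270)*((47 + (-53)²) + 2954) = 517859*((47 + 2809) + 2954)/270 = 517859*(2856 + 2954)/270 = (517859/270)*5810 = 300876079/27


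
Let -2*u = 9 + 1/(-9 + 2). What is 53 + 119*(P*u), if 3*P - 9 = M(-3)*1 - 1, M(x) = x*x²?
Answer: 10172/3 ≈ 3390.7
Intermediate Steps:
M(x) = x³
P = -19/3 (P = 3 + ((-3)³*1 - 1)/3 = 3 + (-27*1 - 1)/3 = 3 + (-27 - 1)/3 = 3 + (⅓)*(-28) = 3 - 28/3 = -19/3 ≈ -6.3333)
u = -31/7 (u = -(9 + 1/(-9 + 2))/2 = -(9 + 1/(-7))/2 = -(9 - ⅐)/2 = -½*62/7 = -31/7 ≈ -4.4286)
53 + 119*(P*u) = 53 + 119*(-19/3*(-31/7)) = 53 + 119*(589/21) = 53 + 10013/3 = 10172/3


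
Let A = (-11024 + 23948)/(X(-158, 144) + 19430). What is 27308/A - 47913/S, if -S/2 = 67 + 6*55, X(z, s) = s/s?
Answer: 11720358209/285046 ≈ 41117.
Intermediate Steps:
X(z, s) = 1
S = -794 (S = -2*(67 + 6*55) = -2*(67 + 330) = -2*397 = -794)
A = 1436/2159 (A = (-11024 + 23948)/(1 + 19430) = 12924/19431 = 12924*(1/19431) = 1436/2159 ≈ 0.66512)
27308/A - 47913/S = 27308/(1436/2159) - 47913/(-794) = 27308*(2159/1436) - 47913*(-1/794) = 14739493/359 + 47913/794 = 11720358209/285046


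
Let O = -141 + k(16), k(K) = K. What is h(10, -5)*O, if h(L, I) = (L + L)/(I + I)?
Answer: 250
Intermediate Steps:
h(L, I) = L/I (h(L, I) = (2*L)/((2*I)) = (2*L)*(1/(2*I)) = L/I)
O = -125 (O = -141 + 16 = -125)
h(10, -5)*O = (10/(-5))*(-125) = (10*(-⅕))*(-125) = -2*(-125) = 250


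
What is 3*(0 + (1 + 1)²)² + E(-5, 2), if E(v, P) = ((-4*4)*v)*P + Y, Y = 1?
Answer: 209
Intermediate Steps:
E(v, P) = 1 - 16*P*v (E(v, P) = ((-4*4)*v)*P + 1 = (-16*v)*P + 1 = -16*P*v + 1 = 1 - 16*P*v)
3*(0 + (1 + 1)²)² + E(-5, 2) = 3*(0 + (1 + 1)²)² + (1 - 16*2*(-5)) = 3*(0 + 2²)² + (1 + 160) = 3*(0 + 4)² + 161 = 3*4² + 161 = 3*16 + 161 = 48 + 161 = 209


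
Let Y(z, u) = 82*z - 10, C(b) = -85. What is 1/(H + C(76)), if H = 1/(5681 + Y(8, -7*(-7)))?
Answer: -6327/537794 ≈ -0.011765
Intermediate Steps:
Y(z, u) = -10 + 82*z
H = 1/6327 (H = 1/(5681 + (-10 + 82*8)) = 1/(5681 + (-10 + 656)) = 1/(5681 + 646) = 1/6327 ≈ 0.00015805)
1/(H + C(76)) = 1/(1/6327 - 85) = 1/(-537794/6327) = -6327/537794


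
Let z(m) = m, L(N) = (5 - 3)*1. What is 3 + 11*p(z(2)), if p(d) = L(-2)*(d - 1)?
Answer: 25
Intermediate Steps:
L(N) = 2 (L(N) = 2*1 = 2)
p(d) = -2 + 2*d (p(d) = 2*(d - 1) = 2*(-1 + d) = -2 + 2*d)
3 + 11*p(z(2)) = 3 + 11*(-2 + 2*2) = 3 + 11*(-2 + 4) = 3 + 11*2 = 3 + 22 = 25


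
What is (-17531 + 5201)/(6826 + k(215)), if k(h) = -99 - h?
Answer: -6165/3256 ≈ -1.8934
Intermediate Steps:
(-17531 + 5201)/(6826 + k(215)) = (-17531 + 5201)/(6826 + (-99 - 1*215)) = -12330/(6826 + (-99 - 215)) = -12330/(6826 - 314) = -12330/6512 = -12330*1/6512 = -6165/3256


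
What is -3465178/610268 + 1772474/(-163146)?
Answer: -411753523255/24890695782 ≈ -16.542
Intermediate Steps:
-3465178/610268 + 1772474/(-163146) = -3465178*1/610268 + 1772474*(-1/163146) = -1732589/305134 - 886237/81573 = -411753523255/24890695782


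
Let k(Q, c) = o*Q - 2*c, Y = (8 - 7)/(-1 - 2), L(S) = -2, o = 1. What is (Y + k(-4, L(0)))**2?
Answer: 1/9 ≈ 0.11111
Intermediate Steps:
Y = -1/3 (Y = 1/(-3) = 1*(-1/3) = -1/3 ≈ -0.33333)
k(Q, c) = Q - 2*c (k(Q, c) = 1*Q - 2*c = Q - 2*c)
(Y + k(-4, L(0)))**2 = (-1/3 + (-4 - 2*(-2)))**2 = (-1/3 + (-4 + 4))**2 = (-1/3 + 0)**2 = (-1/3)**2 = 1/9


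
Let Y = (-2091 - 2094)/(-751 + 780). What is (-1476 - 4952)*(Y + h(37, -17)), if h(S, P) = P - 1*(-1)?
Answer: 29883772/29 ≈ 1.0305e+6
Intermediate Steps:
h(S, P) = 1 + P (h(S, P) = P + 1 = 1 + P)
Y = -4185/29 ≈ -144.31
(-1476 - 4952)*(Y + h(37, -17)) = (-1476 - 4952)*(-4185/29 + (1 - 17)) = -6428*(-4185/29 - 16) = -6428*(-4649/29) = 29883772/29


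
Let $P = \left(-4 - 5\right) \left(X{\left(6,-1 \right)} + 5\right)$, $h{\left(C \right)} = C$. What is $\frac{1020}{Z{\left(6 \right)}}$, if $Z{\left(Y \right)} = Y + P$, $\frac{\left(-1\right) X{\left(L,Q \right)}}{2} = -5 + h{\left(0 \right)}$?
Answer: $- \frac{340}{43} \approx -7.907$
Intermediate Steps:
$X{\left(L,Q \right)} = 10$ ($X{\left(L,Q \right)} = - 2 \left(-5 + 0\right) = \left(-2\right) \left(-5\right) = 10$)
$P = -135$ ($P = \left(-4 - 5\right) \left(10 + 5\right) = \left(-9\right) 15 = -135$)
$Z{\left(Y \right)} = -135 + Y$ ($Z{\left(Y \right)} = Y - 135 = -135 + Y$)
$\frac{1020}{Z{\left(6 \right)}} = \frac{1020}{-135 + 6} = \frac{1020}{-129} = 1020 \left(- \frac{1}{129}\right) = - \frac{340}{43}$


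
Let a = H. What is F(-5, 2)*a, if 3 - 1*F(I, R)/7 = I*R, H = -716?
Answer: -65156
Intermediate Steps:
F(I, R) = 21 - 7*I*R
a = -716
F(-5, 2)*a = (21 - 7*(-5)*2)*(-716) = (21 + 70)*(-716) = 91*(-716) = -65156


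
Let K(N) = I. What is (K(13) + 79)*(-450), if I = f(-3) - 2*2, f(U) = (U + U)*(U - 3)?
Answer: -49950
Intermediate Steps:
f(U) = 2*U*(-3 + U) (f(U) = (2*U)*(-3 + U) = 2*U*(-3 + U))
I = 32 (I = 2*(-3)*(-3 - 3) - 2*2 = 2*(-3)*(-6) - 4 = 36 - 4 = 32)
K(N) = 32
(K(13) + 79)*(-450) = (32 + 79)*(-450) = 111*(-450) = -49950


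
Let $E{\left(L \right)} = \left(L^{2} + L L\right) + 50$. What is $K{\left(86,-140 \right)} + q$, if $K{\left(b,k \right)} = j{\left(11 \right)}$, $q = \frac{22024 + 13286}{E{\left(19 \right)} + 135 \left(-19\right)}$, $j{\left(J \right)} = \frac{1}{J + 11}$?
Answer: $- \frac{70457}{3586} \approx -19.648$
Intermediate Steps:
$E{\left(L \right)} = 50 + 2 L^{2}$ ($E{\left(L \right)} = \left(L^{2} + L^{2}\right) + 50 = 2 L^{2} + 50 = 50 + 2 L^{2}$)
$j{\left(J \right)} = \frac{1}{11 + J}$
$q = - \frac{3210}{163}$ ($q = \frac{22024 + 13286}{\left(50 + 2 \cdot 19^{2}\right) + 135 \left(-19\right)} = \frac{35310}{\left(50 + 2 \cdot 361\right) - 2565} = \frac{35310}{\left(50 + 722\right) - 2565} = \frac{35310}{772 - 2565} = \frac{35310}{-1793} = 35310 \left(- \frac{1}{1793}\right) = - \frac{3210}{163} \approx -19.693$)
$K{\left(b,k \right)} = \frac{1}{22}$ ($K{\left(b,k \right)} = \frac{1}{11 + 11} = \frac{1}{22}$)
$K{\left(86,-140 \right)} + q = \frac{1}{22} - \frac{3210}{163} = - \frac{70457}{3586}$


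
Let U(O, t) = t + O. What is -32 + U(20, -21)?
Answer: -33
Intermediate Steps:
U(O, t) = O + t
-32 + U(20, -21) = -32 + (20 - 21) = -32 - 1 = -33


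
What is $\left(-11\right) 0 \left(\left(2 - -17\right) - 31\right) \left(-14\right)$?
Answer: $0$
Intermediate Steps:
$\left(-11\right) 0 \left(\left(2 - -17\right) - 31\right) \left(-14\right) = 0 \left(\left(2 + 17\right) - 31\right) \left(-14\right) = 0 \left(19 - 31\right) \left(-14\right) = 0 \left(-12\right) \left(-14\right) = 0 \left(-14\right) = 0$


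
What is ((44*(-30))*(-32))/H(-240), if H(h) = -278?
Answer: -21120/139 ≈ -151.94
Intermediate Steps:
((44*(-30))*(-32))/H(-240) = ((44*(-30))*(-32))/(-278) = -1320*(-32)*(-1/278) = 42240*(-1/278) = -21120/139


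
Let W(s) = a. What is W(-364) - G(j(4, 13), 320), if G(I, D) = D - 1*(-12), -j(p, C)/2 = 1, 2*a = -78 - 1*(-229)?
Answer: -513/2 ≈ -256.50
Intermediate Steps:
a = 151/2 (a = (-78 - 1*(-229))/2 = (-78 + 229)/2 = (½)*151 = 151/2 ≈ 75.500)
W(s) = 151/2
j(p, C) = -2 (j(p, C) = -2*1 = -2)
G(I, D) = 12 + D (G(I, D) = D + 12 = 12 + D)
W(-364) - G(j(4, 13), 320) = 151/2 - (12 + 320) = 151/2 - 1*332 = 151/2 - 332 = -513/2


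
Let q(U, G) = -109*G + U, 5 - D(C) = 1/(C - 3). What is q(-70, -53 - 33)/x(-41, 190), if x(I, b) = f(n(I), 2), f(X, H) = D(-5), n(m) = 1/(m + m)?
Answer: 74432/41 ≈ 1815.4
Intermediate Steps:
n(m) = 1/(2*m)
D(C) = 5 - 1/(-3 + C) (D(C) = 5 - 1/(C - 3) = 5 - 1/(-3 + C))
q(U, G) = U - 109*G
f(X, H) = 41/8 (f(X, H) = (-16 + 5*(-5))/(-3 - 5) = (-16 - 25)/(-8) = -⅛*(-41) = 41/8)
x(I, b) = 41/8
q(-70, -53 - 33)/x(-41, 190) = (-70 - 109*(-53 - 33))/(41/8) = (-70 - 109*(-86))*(8/41) = (-70 + 9374)*(8/41) = 9304*(8/41) = 74432/41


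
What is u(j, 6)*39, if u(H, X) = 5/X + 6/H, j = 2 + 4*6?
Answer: 83/2 ≈ 41.500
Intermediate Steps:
j = 26 (j = 2 + 24 = 26)
u(j, 6)*39 = (5/6 + 6/26)*39 = (5*(⅙) + 6*(1/26))*39 = (⅚ + 3/13)*39 = (83/78)*39 = 83/2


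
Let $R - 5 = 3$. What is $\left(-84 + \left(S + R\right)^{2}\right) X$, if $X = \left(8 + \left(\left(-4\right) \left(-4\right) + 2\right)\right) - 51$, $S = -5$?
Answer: $1875$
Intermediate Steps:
$R = 8$ ($R = 5 + 3 = 8$)
$X = -25$ ($X = \left(8 + \left(16 + 2\right)\right) - 51 = \left(8 + 18\right) - 51 = 26 - 51 = -25$)
$\left(-84 + \left(S + R\right)^{2}\right) X = \left(-84 + \left(-5 + 8\right)^{2}\right) \left(-25\right) = \left(-84 + 3^{2}\right) \left(-25\right) = \left(-84 + 9\right) \left(-25\right) = \left(-75\right) \left(-25\right) = 1875$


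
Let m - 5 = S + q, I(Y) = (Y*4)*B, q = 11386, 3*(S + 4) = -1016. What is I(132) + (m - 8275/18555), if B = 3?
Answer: 46876934/3711 ≈ 12632.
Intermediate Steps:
S = -1028/3 (S = -4 + (⅓)*(-1016) = -4 - 1016/3 = -1028/3 ≈ -342.67)
I(Y) = 12*Y (I(Y) = (Y*4)*3 = (4*Y)*3 = 12*Y)
m = 33145/3 (m = 5 + (-1028/3 + 11386) = 5 + 33130/3 = 33145/3 ≈ 11048.)
I(132) + (m - 8275/18555) = 12*132 + (33145/3 - 8275/18555) = 1584 + (33145/3 - 8275/18555) = 1584 + (33145/3 - 1*1655/3711) = 1584 + (33145/3 - 1655/3711) = 1584 + 40998710/3711 = 46876934/3711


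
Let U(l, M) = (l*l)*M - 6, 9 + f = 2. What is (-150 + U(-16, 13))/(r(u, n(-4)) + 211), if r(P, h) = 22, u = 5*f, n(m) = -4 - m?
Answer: 3172/233 ≈ 13.614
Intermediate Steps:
f = -7 (f = -9 + 2 = -7)
U(l, M) = -6 + M*l**2 (U(l, M) = l**2*M - 6 = M*l**2 - 6 = -6 + M*l**2)
u = -35 (u = 5*(-7) = -35)
(-150 + U(-16, 13))/(r(u, n(-4)) + 211) = (-150 + (-6 + 13*(-16)**2))/(22 + 211) = (-150 + (-6 + 13*256))/233 = (-150 + (-6 + 3328))*(1/233) = (-150 + 3322)*(1/233) = 3172*(1/233) = 3172/233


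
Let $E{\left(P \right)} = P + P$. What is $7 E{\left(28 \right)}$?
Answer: $392$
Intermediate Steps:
$E{\left(P \right)} = 2 P$
$7 E{\left(28 \right)} = 7 \cdot 2 \cdot 28 = 7 \cdot 56 = 392$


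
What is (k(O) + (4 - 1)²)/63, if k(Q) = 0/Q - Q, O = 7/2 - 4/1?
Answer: 19/126 ≈ 0.15079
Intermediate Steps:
O = -½ (O = 7*(½) - 4*1 = 7/2 - 4 = -½ ≈ -0.50000)
k(Q) = -Q (k(Q) = 0 - Q = -Q)
(k(O) + (4 - 1)²)/63 = (-1*(-½) + (4 - 1)²)/63 = (½ + 3²)/63 = (½ + 9)/63 = (1/63)*(19/2) = 19/126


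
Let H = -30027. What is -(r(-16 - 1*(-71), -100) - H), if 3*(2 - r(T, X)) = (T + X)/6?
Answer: -60063/2 ≈ -30032.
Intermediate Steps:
r(T, X) = 2 - T/18 - X/18 (r(T, X) = 2 - (T + X)/(3*6) = 2 - (T + X)/18 = 2 - (T/6 + X/6)/3 = 2 + (-T/18 - X/18) = 2 - T/18 - X/18)
-(r(-16 - 1*(-71), -100) - H) = -((2 - (-16 - 1*(-71))/18 - 1/18*(-100)) - 1*(-30027)) = -((2 - (-16 + 71)/18 + 50/9) + 30027) = -((2 - 1/18*55 + 50/9) + 30027) = -((2 - 55/18 + 50/9) + 30027) = -(9/2 + 30027) = -1*60063/2 = -60063/2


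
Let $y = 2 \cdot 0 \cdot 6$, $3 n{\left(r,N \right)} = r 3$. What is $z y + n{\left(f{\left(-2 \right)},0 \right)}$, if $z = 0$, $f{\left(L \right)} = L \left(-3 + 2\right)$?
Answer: $2$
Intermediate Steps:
$f{\left(L \right)} = - L$ ($f{\left(L \right)} = L \left(-1\right) = - L$)
$n{\left(r,N \right)} = r$ ($n{\left(r,N \right)} = \frac{r 3}{3} = \frac{3 r}{3} = r$)
$y = 0$ ($y = 0 \cdot 6 = 0$)
$z y + n{\left(f{\left(-2 \right)},0 \right)} = 0 \cdot 0 - -2 = 0 + 2 = 2$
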